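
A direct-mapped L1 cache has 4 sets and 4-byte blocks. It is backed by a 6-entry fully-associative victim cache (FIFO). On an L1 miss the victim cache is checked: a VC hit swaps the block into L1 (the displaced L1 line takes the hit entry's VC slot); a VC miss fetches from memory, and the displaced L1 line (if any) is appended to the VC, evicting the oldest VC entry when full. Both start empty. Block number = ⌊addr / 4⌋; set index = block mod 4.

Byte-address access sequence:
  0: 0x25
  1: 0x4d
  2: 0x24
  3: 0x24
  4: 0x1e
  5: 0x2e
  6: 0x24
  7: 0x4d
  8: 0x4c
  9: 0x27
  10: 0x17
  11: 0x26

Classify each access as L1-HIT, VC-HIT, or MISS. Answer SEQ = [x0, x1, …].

SEQ = [MISS, MISS, L1-HIT, L1-HIT, MISS, MISS, L1-HIT, VC-HIT, L1-HIT, L1-HIT, MISS, VC-HIT]

  [0] addr=0x25 blk=9 s=1: MISS | VC []
  [1] addr=0x4d blk=19 s=3: MISS | VC []
  [2] addr=0x24 blk=9 s=1: L1-HIT | VC []
  [3] addr=0x24 blk=9 s=1: L1-HIT | VC []
  [4] addr=0x1e blk=7 s=3: MISS | VC [19]
  [5] addr=0x2e blk=11 s=3: MISS | VC [19, 7]
  [6] addr=0x24 blk=9 s=1: L1-HIT | VC [19, 7]
  [7] addr=0x4d blk=19 s=3: VC-HIT | VC [11, 7]
  [8] addr=0x4c blk=19 s=3: L1-HIT | VC [11, 7]
  [9] addr=0x27 blk=9 s=1: L1-HIT | VC [11, 7]
  [10] addr=0x17 blk=5 s=1: MISS | VC [11, 7, 9]
  [11] addr=0x26 blk=9 s=1: VC-HIT | VC [11, 7, 5]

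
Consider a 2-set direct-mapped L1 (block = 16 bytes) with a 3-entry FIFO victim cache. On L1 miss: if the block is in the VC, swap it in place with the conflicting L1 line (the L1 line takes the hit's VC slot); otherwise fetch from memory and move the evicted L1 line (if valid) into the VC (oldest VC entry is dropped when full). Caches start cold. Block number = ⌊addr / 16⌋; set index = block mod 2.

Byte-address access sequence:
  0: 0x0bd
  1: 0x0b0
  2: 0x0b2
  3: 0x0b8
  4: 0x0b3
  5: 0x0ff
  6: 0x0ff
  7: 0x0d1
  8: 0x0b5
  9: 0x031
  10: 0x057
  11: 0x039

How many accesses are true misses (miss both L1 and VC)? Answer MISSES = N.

0: 0xbd (blk 11, set 1) → MISS  vc=[]
1: 0xb0 (blk 11, set 1) → L1-HIT  vc=[]
2: 0xb2 (blk 11, set 1) → L1-HIT  vc=[]
3: 0xb8 (blk 11, set 1) → L1-HIT  vc=[]
4: 0xb3 (blk 11, set 1) → L1-HIT  vc=[]
5: 0xff (blk 15, set 1) → MISS  vc=[11]
6: 0xff (blk 15, set 1) → L1-HIT  vc=[11]
7: 0xd1 (blk 13, set 1) → MISS  vc=[11, 15]
8: 0xb5 (blk 11, set 1) → VC-HIT  vc=[13, 15]
9: 0x31 (blk 3, set 1) → MISS  vc=[13, 15, 11]
10: 0x57 (blk 5, set 1) → MISS  vc=[15, 11, 3]
11: 0x39 (blk 3, set 1) → VC-HIT  vc=[15, 11, 5]

MISSES = 5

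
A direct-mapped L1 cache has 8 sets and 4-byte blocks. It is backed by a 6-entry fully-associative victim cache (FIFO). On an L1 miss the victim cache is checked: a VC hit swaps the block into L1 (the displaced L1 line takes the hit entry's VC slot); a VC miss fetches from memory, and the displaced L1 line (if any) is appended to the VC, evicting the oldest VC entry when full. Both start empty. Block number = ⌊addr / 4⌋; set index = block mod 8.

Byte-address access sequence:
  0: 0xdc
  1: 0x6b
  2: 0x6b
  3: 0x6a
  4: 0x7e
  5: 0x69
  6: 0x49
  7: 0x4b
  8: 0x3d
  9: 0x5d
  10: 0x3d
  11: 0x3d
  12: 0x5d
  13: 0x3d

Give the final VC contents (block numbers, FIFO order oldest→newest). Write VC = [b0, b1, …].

#0 0xdc→b55/s7 MISS; vc=[]
#1 0x6b→b26/s2 MISS; vc=[]
#2 0x6b→b26/s2 L1-HIT; vc=[]
#3 0x6a→b26/s2 L1-HIT; vc=[]
#4 0x7e→b31/s7 MISS; vc=[55]
#5 0x69→b26/s2 L1-HIT; vc=[55]
#6 0x49→b18/s2 MISS; vc=[55,26]
#7 0x4b→b18/s2 L1-HIT; vc=[55,26]
#8 0x3d→b15/s7 MISS; vc=[55,26,31]
#9 0x5d→b23/s7 MISS; vc=[55,26,31,15]
#10 0x3d→b15/s7 VC-HIT; vc=[55,26,31,23]
#11 0x3d→b15/s7 L1-HIT; vc=[55,26,31,23]
#12 0x5d→b23/s7 VC-HIT; vc=[55,26,31,15]
#13 0x3d→b15/s7 VC-HIT; vc=[55,26,31,23]

VC = [55, 26, 31, 23]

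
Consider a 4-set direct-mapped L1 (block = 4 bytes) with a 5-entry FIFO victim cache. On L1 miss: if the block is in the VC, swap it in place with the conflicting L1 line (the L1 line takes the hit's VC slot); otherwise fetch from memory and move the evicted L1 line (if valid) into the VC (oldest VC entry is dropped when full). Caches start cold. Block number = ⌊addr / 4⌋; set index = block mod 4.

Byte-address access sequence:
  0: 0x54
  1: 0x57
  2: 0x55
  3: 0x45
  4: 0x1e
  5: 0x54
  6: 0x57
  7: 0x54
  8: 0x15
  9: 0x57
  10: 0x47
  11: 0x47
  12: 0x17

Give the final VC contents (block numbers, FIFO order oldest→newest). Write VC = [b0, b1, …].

VC = [21, 17]

  [0] addr=0x54 blk=21 s=1: MISS | VC []
  [1] addr=0x57 blk=21 s=1: L1-HIT | VC []
  [2] addr=0x55 blk=21 s=1: L1-HIT | VC []
  [3] addr=0x45 blk=17 s=1: MISS | VC [21]
  [4] addr=0x1e blk=7 s=3: MISS | VC [21]
  [5] addr=0x54 blk=21 s=1: VC-HIT | VC [17]
  [6] addr=0x57 blk=21 s=1: L1-HIT | VC [17]
  [7] addr=0x54 blk=21 s=1: L1-HIT | VC [17]
  [8] addr=0x15 blk=5 s=1: MISS | VC [17, 21]
  [9] addr=0x57 blk=21 s=1: VC-HIT | VC [17, 5]
  [10] addr=0x47 blk=17 s=1: VC-HIT | VC [21, 5]
  [11] addr=0x47 blk=17 s=1: L1-HIT | VC [21, 5]
  [12] addr=0x17 blk=5 s=1: VC-HIT | VC [21, 17]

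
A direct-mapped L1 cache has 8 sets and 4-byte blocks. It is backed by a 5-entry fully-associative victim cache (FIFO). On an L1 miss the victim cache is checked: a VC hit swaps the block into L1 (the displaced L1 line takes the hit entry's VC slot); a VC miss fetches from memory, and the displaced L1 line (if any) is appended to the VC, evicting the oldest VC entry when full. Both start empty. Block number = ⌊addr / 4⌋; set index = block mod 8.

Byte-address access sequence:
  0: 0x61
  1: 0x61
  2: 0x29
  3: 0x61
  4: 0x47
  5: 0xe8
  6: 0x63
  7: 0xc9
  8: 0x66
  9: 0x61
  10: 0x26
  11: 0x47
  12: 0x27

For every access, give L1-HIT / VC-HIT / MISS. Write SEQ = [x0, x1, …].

#0 0x61→b24/s0 MISS; vc=[]
#1 0x61→b24/s0 L1-HIT; vc=[]
#2 0x29→b10/s2 MISS; vc=[]
#3 0x61→b24/s0 L1-HIT; vc=[]
#4 0x47→b17/s1 MISS; vc=[]
#5 0xe8→b58/s2 MISS; vc=[10]
#6 0x63→b24/s0 L1-HIT; vc=[10]
#7 0xc9→b50/s2 MISS; vc=[10,58]
#8 0x66→b25/s1 MISS; vc=[10,58,17]
#9 0x61→b24/s0 L1-HIT; vc=[10,58,17]
#10 0x26→b9/s1 MISS; vc=[10,58,17,25]
#11 0x47→b17/s1 VC-HIT; vc=[10,58,9,25]
#12 0x27→b9/s1 VC-HIT; vc=[10,58,17,25]

SEQ = [MISS, L1-HIT, MISS, L1-HIT, MISS, MISS, L1-HIT, MISS, MISS, L1-HIT, MISS, VC-HIT, VC-HIT]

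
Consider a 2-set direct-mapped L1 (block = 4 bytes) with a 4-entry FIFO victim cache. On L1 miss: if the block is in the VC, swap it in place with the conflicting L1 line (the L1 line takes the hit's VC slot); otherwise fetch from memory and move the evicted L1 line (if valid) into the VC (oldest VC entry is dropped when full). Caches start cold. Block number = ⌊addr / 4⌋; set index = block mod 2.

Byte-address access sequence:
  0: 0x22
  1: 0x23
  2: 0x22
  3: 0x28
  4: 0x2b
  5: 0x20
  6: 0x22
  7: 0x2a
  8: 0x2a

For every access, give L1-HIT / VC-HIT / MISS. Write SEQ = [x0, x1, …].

#0 0x22→b8/s0 MISS; vc=[]
#1 0x23→b8/s0 L1-HIT; vc=[]
#2 0x22→b8/s0 L1-HIT; vc=[]
#3 0x28→b10/s0 MISS; vc=[8]
#4 0x2b→b10/s0 L1-HIT; vc=[8]
#5 0x20→b8/s0 VC-HIT; vc=[10]
#6 0x22→b8/s0 L1-HIT; vc=[10]
#7 0x2a→b10/s0 VC-HIT; vc=[8]
#8 0x2a→b10/s0 L1-HIT; vc=[8]

SEQ = [MISS, L1-HIT, L1-HIT, MISS, L1-HIT, VC-HIT, L1-HIT, VC-HIT, L1-HIT]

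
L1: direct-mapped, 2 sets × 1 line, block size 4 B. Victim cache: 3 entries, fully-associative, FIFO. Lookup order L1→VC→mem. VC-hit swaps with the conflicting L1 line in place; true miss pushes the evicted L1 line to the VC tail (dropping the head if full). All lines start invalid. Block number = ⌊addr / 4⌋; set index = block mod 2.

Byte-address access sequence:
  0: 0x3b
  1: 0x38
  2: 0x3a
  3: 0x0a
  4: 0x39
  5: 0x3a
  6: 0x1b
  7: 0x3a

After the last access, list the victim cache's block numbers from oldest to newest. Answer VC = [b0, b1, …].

VC = [2, 6]

  [0] addr=0x3b blk=14 s=0: MISS | VC []
  [1] addr=0x38 blk=14 s=0: L1-HIT | VC []
  [2] addr=0x3a blk=14 s=0: L1-HIT | VC []
  [3] addr=0xa blk=2 s=0: MISS | VC [14]
  [4] addr=0x39 blk=14 s=0: VC-HIT | VC [2]
  [5] addr=0x3a blk=14 s=0: L1-HIT | VC [2]
  [6] addr=0x1b blk=6 s=0: MISS | VC [2, 14]
  [7] addr=0x3a blk=14 s=0: VC-HIT | VC [2, 6]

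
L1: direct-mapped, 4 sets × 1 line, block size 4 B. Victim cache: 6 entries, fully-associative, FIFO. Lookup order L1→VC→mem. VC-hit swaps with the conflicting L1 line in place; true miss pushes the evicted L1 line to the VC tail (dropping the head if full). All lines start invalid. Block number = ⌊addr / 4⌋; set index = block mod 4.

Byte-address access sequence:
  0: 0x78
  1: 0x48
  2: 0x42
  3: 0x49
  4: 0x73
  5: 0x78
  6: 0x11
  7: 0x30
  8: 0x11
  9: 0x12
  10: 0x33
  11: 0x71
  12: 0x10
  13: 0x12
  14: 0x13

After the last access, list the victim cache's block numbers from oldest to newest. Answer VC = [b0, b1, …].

VC = [18, 16, 12, 28]

#0 0x78→b30/s2 MISS; vc=[]
#1 0x48→b18/s2 MISS; vc=[30]
#2 0x42→b16/s0 MISS; vc=[30]
#3 0x49→b18/s2 L1-HIT; vc=[30]
#4 0x73→b28/s0 MISS; vc=[30,16]
#5 0x78→b30/s2 VC-HIT; vc=[18,16]
#6 0x11→b4/s0 MISS; vc=[18,16,28]
#7 0x30→b12/s0 MISS; vc=[18,16,28,4]
#8 0x11→b4/s0 VC-HIT; vc=[18,16,28,12]
#9 0x12→b4/s0 L1-HIT; vc=[18,16,28,12]
#10 0x33→b12/s0 VC-HIT; vc=[18,16,28,4]
#11 0x71→b28/s0 VC-HIT; vc=[18,16,12,4]
#12 0x10→b4/s0 VC-HIT; vc=[18,16,12,28]
#13 0x12→b4/s0 L1-HIT; vc=[18,16,12,28]
#14 0x13→b4/s0 L1-HIT; vc=[18,16,12,28]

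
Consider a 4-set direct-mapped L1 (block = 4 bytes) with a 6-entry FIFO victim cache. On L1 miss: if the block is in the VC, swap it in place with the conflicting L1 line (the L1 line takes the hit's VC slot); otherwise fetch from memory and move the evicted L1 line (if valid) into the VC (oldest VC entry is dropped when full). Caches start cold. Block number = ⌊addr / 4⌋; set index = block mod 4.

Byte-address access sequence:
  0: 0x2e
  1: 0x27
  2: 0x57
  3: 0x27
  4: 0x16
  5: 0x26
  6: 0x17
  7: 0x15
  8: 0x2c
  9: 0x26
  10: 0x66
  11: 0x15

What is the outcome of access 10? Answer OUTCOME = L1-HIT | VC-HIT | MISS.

OUTCOME = MISS

  [0] addr=0x2e blk=11 s=3: MISS | VC []
  [1] addr=0x27 blk=9 s=1: MISS | VC []
  [2] addr=0x57 blk=21 s=1: MISS | VC [9]
  [3] addr=0x27 blk=9 s=1: VC-HIT | VC [21]
  [4] addr=0x16 blk=5 s=1: MISS | VC [21, 9]
  [5] addr=0x26 blk=9 s=1: VC-HIT | VC [21, 5]
  [6] addr=0x17 blk=5 s=1: VC-HIT | VC [21, 9]
  [7] addr=0x15 blk=5 s=1: L1-HIT | VC [21, 9]
  [8] addr=0x2c blk=11 s=3: L1-HIT | VC [21, 9]
  [9] addr=0x26 blk=9 s=1: VC-HIT | VC [21, 5]
  [10] addr=0x66 blk=25 s=1: MISS | VC [21, 5, 9]
  [11] addr=0x15 blk=5 s=1: VC-HIT | VC [21, 25, 9]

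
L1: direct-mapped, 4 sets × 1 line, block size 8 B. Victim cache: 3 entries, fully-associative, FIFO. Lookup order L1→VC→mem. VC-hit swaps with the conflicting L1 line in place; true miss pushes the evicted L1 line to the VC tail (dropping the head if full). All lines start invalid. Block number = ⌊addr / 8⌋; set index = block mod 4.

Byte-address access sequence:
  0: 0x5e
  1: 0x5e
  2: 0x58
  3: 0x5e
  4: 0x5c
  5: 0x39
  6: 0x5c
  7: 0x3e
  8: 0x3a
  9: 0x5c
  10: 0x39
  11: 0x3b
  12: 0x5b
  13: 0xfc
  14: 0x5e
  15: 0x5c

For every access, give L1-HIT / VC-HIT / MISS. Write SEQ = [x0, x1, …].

#0 0x5e→b11/s3 MISS; vc=[]
#1 0x5e→b11/s3 L1-HIT; vc=[]
#2 0x58→b11/s3 L1-HIT; vc=[]
#3 0x5e→b11/s3 L1-HIT; vc=[]
#4 0x5c→b11/s3 L1-HIT; vc=[]
#5 0x39→b7/s3 MISS; vc=[11]
#6 0x5c→b11/s3 VC-HIT; vc=[7]
#7 0x3e→b7/s3 VC-HIT; vc=[11]
#8 0x3a→b7/s3 L1-HIT; vc=[11]
#9 0x5c→b11/s3 VC-HIT; vc=[7]
#10 0x39→b7/s3 VC-HIT; vc=[11]
#11 0x3b→b7/s3 L1-HIT; vc=[11]
#12 0x5b→b11/s3 VC-HIT; vc=[7]
#13 0xfc→b31/s3 MISS; vc=[7,11]
#14 0x5e→b11/s3 VC-HIT; vc=[7,31]
#15 0x5c→b11/s3 L1-HIT; vc=[7,31]

SEQ = [MISS, L1-HIT, L1-HIT, L1-HIT, L1-HIT, MISS, VC-HIT, VC-HIT, L1-HIT, VC-HIT, VC-HIT, L1-HIT, VC-HIT, MISS, VC-HIT, L1-HIT]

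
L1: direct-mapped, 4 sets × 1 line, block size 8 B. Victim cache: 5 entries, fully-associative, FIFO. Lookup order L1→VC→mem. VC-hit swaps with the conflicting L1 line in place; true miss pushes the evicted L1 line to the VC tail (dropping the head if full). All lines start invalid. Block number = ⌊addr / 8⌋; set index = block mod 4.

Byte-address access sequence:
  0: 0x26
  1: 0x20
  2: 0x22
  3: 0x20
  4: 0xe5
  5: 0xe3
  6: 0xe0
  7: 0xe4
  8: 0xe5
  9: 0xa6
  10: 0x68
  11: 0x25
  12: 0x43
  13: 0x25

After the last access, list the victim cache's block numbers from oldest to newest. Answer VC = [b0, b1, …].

VC = [20, 28, 8]

  [0] addr=0x26 blk=4 s=0: MISS | VC []
  [1] addr=0x20 blk=4 s=0: L1-HIT | VC []
  [2] addr=0x22 blk=4 s=0: L1-HIT | VC []
  [3] addr=0x20 blk=4 s=0: L1-HIT | VC []
  [4] addr=0xe5 blk=28 s=0: MISS | VC [4]
  [5] addr=0xe3 blk=28 s=0: L1-HIT | VC [4]
  [6] addr=0xe0 blk=28 s=0: L1-HIT | VC [4]
  [7] addr=0xe4 blk=28 s=0: L1-HIT | VC [4]
  [8] addr=0xe5 blk=28 s=0: L1-HIT | VC [4]
  [9] addr=0xa6 blk=20 s=0: MISS | VC [4, 28]
  [10] addr=0x68 blk=13 s=1: MISS | VC [4, 28]
  [11] addr=0x25 blk=4 s=0: VC-HIT | VC [20, 28]
  [12] addr=0x43 blk=8 s=0: MISS | VC [20, 28, 4]
  [13] addr=0x25 blk=4 s=0: VC-HIT | VC [20, 28, 8]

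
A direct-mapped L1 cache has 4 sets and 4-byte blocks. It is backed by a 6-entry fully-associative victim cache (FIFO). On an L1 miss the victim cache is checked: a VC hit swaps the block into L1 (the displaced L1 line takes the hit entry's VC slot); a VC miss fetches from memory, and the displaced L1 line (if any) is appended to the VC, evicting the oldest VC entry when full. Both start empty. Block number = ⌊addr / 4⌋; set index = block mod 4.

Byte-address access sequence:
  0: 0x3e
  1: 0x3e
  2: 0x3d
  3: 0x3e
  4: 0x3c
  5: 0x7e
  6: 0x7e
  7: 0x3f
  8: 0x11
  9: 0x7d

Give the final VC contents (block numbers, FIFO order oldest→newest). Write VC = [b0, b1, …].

0: 0x3e (blk 15, set 3) → MISS  vc=[]
1: 0x3e (blk 15, set 3) → L1-HIT  vc=[]
2: 0x3d (blk 15, set 3) → L1-HIT  vc=[]
3: 0x3e (blk 15, set 3) → L1-HIT  vc=[]
4: 0x3c (blk 15, set 3) → L1-HIT  vc=[]
5: 0x7e (blk 31, set 3) → MISS  vc=[15]
6: 0x7e (blk 31, set 3) → L1-HIT  vc=[15]
7: 0x3f (blk 15, set 3) → VC-HIT  vc=[31]
8: 0x11 (blk 4, set 0) → MISS  vc=[31]
9: 0x7d (blk 31, set 3) → VC-HIT  vc=[15]

VC = [15]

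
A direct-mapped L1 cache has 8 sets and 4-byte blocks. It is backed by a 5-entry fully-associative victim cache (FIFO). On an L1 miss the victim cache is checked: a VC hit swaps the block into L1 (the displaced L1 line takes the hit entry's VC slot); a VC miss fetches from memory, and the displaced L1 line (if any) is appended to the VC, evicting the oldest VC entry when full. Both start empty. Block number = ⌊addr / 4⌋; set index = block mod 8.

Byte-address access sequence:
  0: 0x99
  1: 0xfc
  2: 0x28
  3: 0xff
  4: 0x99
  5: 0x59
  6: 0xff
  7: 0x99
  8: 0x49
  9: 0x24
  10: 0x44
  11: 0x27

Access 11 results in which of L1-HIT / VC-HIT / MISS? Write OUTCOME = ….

#0 0x99→b38/s6 MISS; vc=[]
#1 0xfc→b63/s7 MISS; vc=[]
#2 0x28→b10/s2 MISS; vc=[]
#3 0xff→b63/s7 L1-HIT; vc=[]
#4 0x99→b38/s6 L1-HIT; vc=[]
#5 0x59→b22/s6 MISS; vc=[38]
#6 0xff→b63/s7 L1-HIT; vc=[38]
#7 0x99→b38/s6 VC-HIT; vc=[22]
#8 0x49→b18/s2 MISS; vc=[22,10]
#9 0x24→b9/s1 MISS; vc=[22,10]
#10 0x44→b17/s1 MISS; vc=[22,10,9]
#11 0x27→b9/s1 VC-HIT; vc=[22,10,17]

OUTCOME = VC-HIT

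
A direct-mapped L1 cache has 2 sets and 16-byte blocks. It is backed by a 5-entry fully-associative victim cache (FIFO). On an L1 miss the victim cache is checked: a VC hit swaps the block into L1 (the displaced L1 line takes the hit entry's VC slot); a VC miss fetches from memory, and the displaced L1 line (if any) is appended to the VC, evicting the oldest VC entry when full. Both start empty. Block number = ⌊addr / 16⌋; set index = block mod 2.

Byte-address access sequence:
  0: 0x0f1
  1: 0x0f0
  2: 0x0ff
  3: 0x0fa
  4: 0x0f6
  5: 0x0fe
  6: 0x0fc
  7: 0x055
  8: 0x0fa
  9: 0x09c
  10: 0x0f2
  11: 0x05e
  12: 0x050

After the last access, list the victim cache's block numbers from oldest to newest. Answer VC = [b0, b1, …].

VC = [15, 9]

  [0] addr=0xf1 blk=15 s=1: MISS | VC []
  [1] addr=0xf0 blk=15 s=1: L1-HIT | VC []
  [2] addr=0xff blk=15 s=1: L1-HIT | VC []
  [3] addr=0xfa blk=15 s=1: L1-HIT | VC []
  [4] addr=0xf6 blk=15 s=1: L1-HIT | VC []
  [5] addr=0xfe blk=15 s=1: L1-HIT | VC []
  [6] addr=0xfc blk=15 s=1: L1-HIT | VC []
  [7] addr=0x55 blk=5 s=1: MISS | VC [15]
  [8] addr=0xfa blk=15 s=1: VC-HIT | VC [5]
  [9] addr=0x9c blk=9 s=1: MISS | VC [5, 15]
  [10] addr=0xf2 blk=15 s=1: VC-HIT | VC [5, 9]
  [11] addr=0x5e blk=5 s=1: VC-HIT | VC [15, 9]
  [12] addr=0x50 blk=5 s=1: L1-HIT | VC [15, 9]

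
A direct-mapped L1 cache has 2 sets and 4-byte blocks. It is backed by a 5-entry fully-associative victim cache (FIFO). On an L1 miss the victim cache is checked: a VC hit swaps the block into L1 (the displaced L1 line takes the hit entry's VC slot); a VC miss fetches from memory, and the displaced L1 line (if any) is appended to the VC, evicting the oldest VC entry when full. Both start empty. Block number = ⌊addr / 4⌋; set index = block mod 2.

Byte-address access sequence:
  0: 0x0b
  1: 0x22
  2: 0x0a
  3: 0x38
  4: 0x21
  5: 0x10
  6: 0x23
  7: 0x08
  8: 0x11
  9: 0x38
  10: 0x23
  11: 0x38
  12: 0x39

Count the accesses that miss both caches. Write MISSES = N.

#0 0xb→b2/s0 MISS; vc=[]
#1 0x22→b8/s0 MISS; vc=[2]
#2 0xa→b2/s0 VC-HIT; vc=[8]
#3 0x38→b14/s0 MISS; vc=[8,2]
#4 0x21→b8/s0 VC-HIT; vc=[14,2]
#5 0x10→b4/s0 MISS; vc=[14,2,8]
#6 0x23→b8/s0 VC-HIT; vc=[14,2,4]
#7 0x8→b2/s0 VC-HIT; vc=[14,8,4]
#8 0x11→b4/s0 VC-HIT; vc=[14,8,2]
#9 0x38→b14/s0 VC-HIT; vc=[4,8,2]
#10 0x23→b8/s0 VC-HIT; vc=[4,14,2]
#11 0x38→b14/s0 VC-HIT; vc=[4,8,2]
#12 0x39→b14/s0 L1-HIT; vc=[4,8,2]

MISSES = 4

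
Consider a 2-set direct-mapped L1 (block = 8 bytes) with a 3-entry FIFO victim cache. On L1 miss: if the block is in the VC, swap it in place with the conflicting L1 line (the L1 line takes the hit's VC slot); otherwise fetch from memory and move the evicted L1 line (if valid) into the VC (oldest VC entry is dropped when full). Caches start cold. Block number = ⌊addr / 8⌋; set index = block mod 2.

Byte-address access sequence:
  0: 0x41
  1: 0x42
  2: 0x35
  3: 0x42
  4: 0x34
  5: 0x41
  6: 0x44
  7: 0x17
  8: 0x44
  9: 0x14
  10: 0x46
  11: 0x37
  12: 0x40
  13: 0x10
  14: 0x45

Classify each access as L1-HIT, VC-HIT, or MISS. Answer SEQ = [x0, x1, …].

SEQ = [MISS, L1-HIT, MISS, VC-HIT, VC-HIT, VC-HIT, L1-HIT, MISS, VC-HIT, VC-HIT, VC-HIT, VC-HIT, VC-HIT, VC-HIT, VC-HIT]

  [0] addr=0x41 blk=8 s=0: MISS | VC []
  [1] addr=0x42 blk=8 s=0: L1-HIT | VC []
  [2] addr=0x35 blk=6 s=0: MISS | VC [8]
  [3] addr=0x42 blk=8 s=0: VC-HIT | VC [6]
  [4] addr=0x34 blk=6 s=0: VC-HIT | VC [8]
  [5] addr=0x41 blk=8 s=0: VC-HIT | VC [6]
  [6] addr=0x44 blk=8 s=0: L1-HIT | VC [6]
  [7] addr=0x17 blk=2 s=0: MISS | VC [6, 8]
  [8] addr=0x44 blk=8 s=0: VC-HIT | VC [6, 2]
  [9] addr=0x14 blk=2 s=0: VC-HIT | VC [6, 8]
  [10] addr=0x46 blk=8 s=0: VC-HIT | VC [6, 2]
  [11] addr=0x37 blk=6 s=0: VC-HIT | VC [8, 2]
  [12] addr=0x40 blk=8 s=0: VC-HIT | VC [6, 2]
  [13] addr=0x10 blk=2 s=0: VC-HIT | VC [6, 8]
  [14] addr=0x45 blk=8 s=0: VC-HIT | VC [6, 2]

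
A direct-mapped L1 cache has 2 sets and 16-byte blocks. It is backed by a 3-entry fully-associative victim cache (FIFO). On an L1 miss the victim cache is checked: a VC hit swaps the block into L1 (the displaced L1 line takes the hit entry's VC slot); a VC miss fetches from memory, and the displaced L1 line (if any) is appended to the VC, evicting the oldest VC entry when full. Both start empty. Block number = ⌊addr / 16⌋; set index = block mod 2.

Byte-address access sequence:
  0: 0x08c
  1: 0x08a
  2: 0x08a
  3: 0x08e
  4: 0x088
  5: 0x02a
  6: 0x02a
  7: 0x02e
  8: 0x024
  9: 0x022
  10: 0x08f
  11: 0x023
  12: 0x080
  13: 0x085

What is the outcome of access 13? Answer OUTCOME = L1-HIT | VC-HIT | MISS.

OUTCOME = L1-HIT

  [0] addr=0x8c blk=8 s=0: MISS | VC []
  [1] addr=0x8a blk=8 s=0: L1-HIT | VC []
  [2] addr=0x8a blk=8 s=0: L1-HIT | VC []
  [3] addr=0x8e blk=8 s=0: L1-HIT | VC []
  [4] addr=0x88 blk=8 s=0: L1-HIT | VC []
  [5] addr=0x2a blk=2 s=0: MISS | VC [8]
  [6] addr=0x2a blk=2 s=0: L1-HIT | VC [8]
  [7] addr=0x2e blk=2 s=0: L1-HIT | VC [8]
  [8] addr=0x24 blk=2 s=0: L1-HIT | VC [8]
  [9] addr=0x22 blk=2 s=0: L1-HIT | VC [8]
  [10] addr=0x8f blk=8 s=0: VC-HIT | VC [2]
  [11] addr=0x23 blk=2 s=0: VC-HIT | VC [8]
  [12] addr=0x80 blk=8 s=0: VC-HIT | VC [2]
  [13] addr=0x85 blk=8 s=0: L1-HIT | VC [2]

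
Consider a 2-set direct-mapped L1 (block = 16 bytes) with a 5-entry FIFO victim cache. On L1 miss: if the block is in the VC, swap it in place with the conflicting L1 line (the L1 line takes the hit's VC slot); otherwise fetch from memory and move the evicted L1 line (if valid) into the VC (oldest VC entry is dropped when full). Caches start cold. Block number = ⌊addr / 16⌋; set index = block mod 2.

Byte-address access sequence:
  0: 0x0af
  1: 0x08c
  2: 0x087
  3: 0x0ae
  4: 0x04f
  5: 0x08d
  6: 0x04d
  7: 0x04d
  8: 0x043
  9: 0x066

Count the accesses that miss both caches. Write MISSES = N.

MISSES = 4

#0 0xaf→b10/s0 MISS; vc=[]
#1 0x8c→b8/s0 MISS; vc=[10]
#2 0x87→b8/s0 L1-HIT; vc=[10]
#3 0xae→b10/s0 VC-HIT; vc=[8]
#4 0x4f→b4/s0 MISS; vc=[8,10]
#5 0x8d→b8/s0 VC-HIT; vc=[4,10]
#6 0x4d→b4/s0 VC-HIT; vc=[8,10]
#7 0x4d→b4/s0 L1-HIT; vc=[8,10]
#8 0x43→b4/s0 L1-HIT; vc=[8,10]
#9 0x66→b6/s0 MISS; vc=[8,10,4]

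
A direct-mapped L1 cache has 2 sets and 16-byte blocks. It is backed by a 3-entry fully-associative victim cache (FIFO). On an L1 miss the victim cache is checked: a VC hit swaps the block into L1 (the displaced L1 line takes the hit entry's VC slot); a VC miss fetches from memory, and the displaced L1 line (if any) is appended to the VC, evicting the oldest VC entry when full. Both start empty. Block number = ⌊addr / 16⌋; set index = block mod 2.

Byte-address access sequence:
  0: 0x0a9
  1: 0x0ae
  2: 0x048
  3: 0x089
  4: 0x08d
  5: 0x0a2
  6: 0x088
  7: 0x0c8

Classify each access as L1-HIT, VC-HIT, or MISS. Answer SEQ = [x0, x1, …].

SEQ = [MISS, L1-HIT, MISS, MISS, L1-HIT, VC-HIT, VC-HIT, MISS]

#0 0xa9→b10/s0 MISS; vc=[]
#1 0xae→b10/s0 L1-HIT; vc=[]
#2 0x48→b4/s0 MISS; vc=[10]
#3 0x89→b8/s0 MISS; vc=[10,4]
#4 0x8d→b8/s0 L1-HIT; vc=[10,4]
#5 0xa2→b10/s0 VC-HIT; vc=[8,4]
#6 0x88→b8/s0 VC-HIT; vc=[10,4]
#7 0xc8→b12/s0 MISS; vc=[10,4,8]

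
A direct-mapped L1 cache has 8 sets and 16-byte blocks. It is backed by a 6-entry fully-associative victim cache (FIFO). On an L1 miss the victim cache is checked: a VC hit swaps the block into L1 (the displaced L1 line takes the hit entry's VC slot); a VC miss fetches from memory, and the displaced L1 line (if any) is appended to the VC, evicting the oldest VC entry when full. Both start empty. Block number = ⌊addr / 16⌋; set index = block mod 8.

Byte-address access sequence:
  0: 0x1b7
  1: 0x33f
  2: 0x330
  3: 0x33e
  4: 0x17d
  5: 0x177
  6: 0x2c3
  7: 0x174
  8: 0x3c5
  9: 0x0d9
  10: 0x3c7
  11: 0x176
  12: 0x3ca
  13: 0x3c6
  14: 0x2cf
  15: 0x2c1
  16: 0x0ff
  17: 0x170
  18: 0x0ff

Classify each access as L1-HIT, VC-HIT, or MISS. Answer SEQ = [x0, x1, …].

SEQ = [MISS, MISS, L1-HIT, L1-HIT, MISS, L1-HIT, MISS, L1-HIT, MISS, MISS, L1-HIT, L1-HIT, L1-HIT, L1-HIT, VC-HIT, L1-HIT, MISS, VC-HIT, VC-HIT]

0: 0x1b7 (blk 27, set 3) → MISS  vc=[]
1: 0x33f (blk 51, set 3) → MISS  vc=[27]
2: 0x330 (blk 51, set 3) → L1-HIT  vc=[27]
3: 0x33e (blk 51, set 3) → L1-HIT  vc=[27]
4: 0x17d (blk 23, set 7) → MISS  vc=[27]
5: 0x177 (blk 23, set 7) → L1-HIT  vc=[27]
6: 0x2c3 (blk 44, set 4) → MISS  vc=[27]
7: 0x174 (blk 23, set 7) → L1-HIT  vc=[27]
8: 0x3c5 (blk 60, set 4) → MISS  vc=[27, 44]
9: 0xd9 (blk 13, set 5) → MISS  vc=[27, 44]
10: 0x3c7 (blk 60, set 4) → L1-HIT  vc=[27, 44]
11: 0x176 (blk 23, set 7) → L1-HIT  vc=[27, 44]
12: 0x3ca (blk 60, set 4) → L1-HIT  vc=[27, 44]
13: 0x3c6 (blk 60, set 4) → L1-HIT  vc=[27, 44]
14: 0x2cf (blk 44, set 4) → VC-HIT  vc=[27, 60]
15: 0x2c1 (blk 44, set 4) → L1-HIT  vc=[27, 60]
16: 0xff (blk 15, set 7) → MISS  vc=[27, 60, 23]
17: 0x170 (blk 23, set 7) → VC-HIT  vc=[27, 60, 15]
18: 0xff (blk 15, set 7) → VC-HIT  vc=[27, 60, 23]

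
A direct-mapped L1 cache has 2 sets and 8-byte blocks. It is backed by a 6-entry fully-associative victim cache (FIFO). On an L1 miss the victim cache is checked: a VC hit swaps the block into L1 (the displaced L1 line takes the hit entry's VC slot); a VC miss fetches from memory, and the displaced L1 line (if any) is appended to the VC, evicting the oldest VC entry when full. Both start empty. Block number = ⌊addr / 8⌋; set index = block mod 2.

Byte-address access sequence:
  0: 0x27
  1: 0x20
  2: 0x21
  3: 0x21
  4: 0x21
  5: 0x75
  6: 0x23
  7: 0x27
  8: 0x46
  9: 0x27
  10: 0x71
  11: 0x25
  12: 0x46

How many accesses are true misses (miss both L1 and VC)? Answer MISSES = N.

0: 0x27 (blk 4, set 0) → MISS  vc=[]
1: 0x20 (blk 4, set 0) → L1-HIT  vc=[]
2: 0x21 (blk 4, set 0) → L1-HIT  vc=[]
3: 0x21 (blk 4, set 0) → L1-HIT  vc=[]
4: 0x21 (blk 4, set 0) → L1-HIT  vc=[]
5: 0x75 (blk 14, set 0) → MISS  vc=[4]
6: 0x23 (blk 4, set 0) → VC-HIT  vc=[14]
7: 0x27 (blk 4, set 0) → L1-HIT  vc=[14]
8: 0x46 (blk 8, set 0) → MISS  vc=[14, 4]
9: 0x27 (blk 4, set 0) → VC-HIT  vc=[14, 8]
10: 0x71 (blk 14, set 0) → VC-HIT  vc=[4, 8]
11: 0x25 (blk 4, set 0) → VC-HIT  vc=[14, 8]
12: 0x46 (blk 8, set 0) → VC-HIT  vc=[14, 4]

MISSES = 3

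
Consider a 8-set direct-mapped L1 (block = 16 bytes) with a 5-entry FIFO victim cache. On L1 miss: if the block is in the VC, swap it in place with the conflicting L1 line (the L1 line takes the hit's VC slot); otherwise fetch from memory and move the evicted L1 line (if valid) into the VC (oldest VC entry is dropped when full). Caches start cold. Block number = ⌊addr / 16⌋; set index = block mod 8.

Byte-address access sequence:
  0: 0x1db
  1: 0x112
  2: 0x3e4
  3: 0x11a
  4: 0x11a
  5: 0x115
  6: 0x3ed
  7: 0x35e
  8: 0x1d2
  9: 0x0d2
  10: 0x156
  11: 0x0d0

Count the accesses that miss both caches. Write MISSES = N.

MISSES = 6

#0 0x1db→b29/s5 MISS; vc=[]
#1 0x112→b17/s1 MISS; vc=[]
#2 0x3e4→b62/s6 MISS; vc=[]
#3 0x11a→b17/s1 L1-HIT; vc=[]
#4 0x11a→b17/s1 L1-HIT; vc=[]
#5 0x115→b17/s1 L1-HIT; vc=[]
#6 0x3ed→b62/s6 L1-HIT; vc=[]
#7 0x35e→b53/s5 MISS; vc=[29]
#8 0x1d2→b29/s5 VC-HIT; vc=[53]
#9 0xd2→b13/s5 MISS; vc=[53,29]
#10 0x156→b21/s5 MISS; vc=[53,29,13]
#11 0xd0→b13/s5 VC-HIT; vc=[53,29,21]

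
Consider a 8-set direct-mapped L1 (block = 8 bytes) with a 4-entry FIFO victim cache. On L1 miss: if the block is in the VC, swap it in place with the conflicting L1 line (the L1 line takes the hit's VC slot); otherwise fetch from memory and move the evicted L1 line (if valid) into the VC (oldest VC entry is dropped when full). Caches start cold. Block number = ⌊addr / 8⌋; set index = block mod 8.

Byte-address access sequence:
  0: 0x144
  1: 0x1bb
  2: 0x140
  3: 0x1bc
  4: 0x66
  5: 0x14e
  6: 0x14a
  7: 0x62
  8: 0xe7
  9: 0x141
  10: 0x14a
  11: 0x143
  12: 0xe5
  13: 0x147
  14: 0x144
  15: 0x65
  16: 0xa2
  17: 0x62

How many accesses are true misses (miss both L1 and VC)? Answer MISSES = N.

0: 0x144 (blk 40, set 0) → MISS  vc=[]
1: 0x1bb (blk 55, set 7) → MISS  vc=[]
2: 0x140 (blk 40, set 0) → L1-HIT  vc=[]
3: 0x1bc (blk 55, set 7) → L1-HIT  vc=[]
4: 0x66 (blk 12, set 4) → MISS  vc=[]
5: 0x14e (blk 41, set 1) → MISS  vc=[]
6: 0x14a (blk 41, set 1) → L1-HIT  vc=[]
7: 0x62 (blk 12, set 4) → L1-HIT  vc=[]
8: 0xe7 (blk 28, set 4) → MISS  vc=[12]
9: 0x141 (blk 40, set 0) → L1-HIT  vc=[12]
10: 0x14a (blk 41, set 1) → L1-HIT  vc=[12]
11: 0x143 (blk 40, set 0) → L1-HIT  vc=[12]
12: 0xe5 (blk 28, set 4) → L1-HIT  vc=[12]
13: 0x147 (blk 40, set 0) → L1-HIT  vc=[12]
14: 0x144 (blk 40, set 0) → L1-HIT  vc=[12]
15: 0x65 (blk 12, set 4) → VC-HIT  vc=[28]
16: 0xa2 (blk 20, set 4) → MISS  vc=[28, 12]
17: 0x62 (blk 12, set 4) → VC-HIT  vc=[28, 20]

MISSES = 6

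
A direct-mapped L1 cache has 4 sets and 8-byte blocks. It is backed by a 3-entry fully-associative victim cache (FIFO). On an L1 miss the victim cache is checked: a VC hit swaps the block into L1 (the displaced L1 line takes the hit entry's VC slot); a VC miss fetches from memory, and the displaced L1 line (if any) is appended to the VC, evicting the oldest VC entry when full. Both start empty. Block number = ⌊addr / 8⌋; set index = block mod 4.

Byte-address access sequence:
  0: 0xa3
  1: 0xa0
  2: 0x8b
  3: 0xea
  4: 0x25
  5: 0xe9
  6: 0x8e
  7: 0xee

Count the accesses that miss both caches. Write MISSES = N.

#0 0xa3→b20/s0 MISS; vc=[]
#1 0xa0→b20/s0 L1-HIT; vc=[]
#2 0x8b→b17/s1 MISS; vc=[]
#3 0xea→b29/s1 MISS; vc=[17]
#4 0x25→b4/s0 MISS; vc=[17,20]
#5 0xe9→b29/s1 L1-HIT; vc=[17,20]
#6 0x8e→b17/s1 VC-HIT; vc=[29,20]
#7 0xee→b29/s1 VC-HIT; vc=[17,20]

MISSES = 4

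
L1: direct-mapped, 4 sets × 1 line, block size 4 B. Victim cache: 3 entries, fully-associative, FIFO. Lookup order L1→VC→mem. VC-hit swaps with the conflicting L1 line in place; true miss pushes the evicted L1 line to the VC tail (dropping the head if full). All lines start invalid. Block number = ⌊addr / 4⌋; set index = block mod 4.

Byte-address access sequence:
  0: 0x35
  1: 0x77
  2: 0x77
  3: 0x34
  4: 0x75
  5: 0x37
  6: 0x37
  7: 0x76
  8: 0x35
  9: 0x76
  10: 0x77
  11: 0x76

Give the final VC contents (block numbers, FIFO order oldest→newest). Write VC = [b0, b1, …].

VC = [13]

#0 0x35→b13/s1 MISS; vc=[]
#1 0x77→b29/s1 MISS; vc=[13]
#2 0x77→b29/s1 L1-HIT; vc=[13]
#3 0x34→b13/s1 VC-HIT; vc=[29]
#4 0x75→b29/s1 VC-HIT; vc=[13]
#5 0x37→b13/s1 VC-HIT; vc=[29]
#6 0x37→b13/s1 L1-HIT; vc=[29]
#7 0x76→b29/s1 VC-HIT; vc=[13]
#8 0x35→b13/s1 VC-HIT; vc=[29]
#9 0x76→b29/s1 VC-HIT; vc=[13]
#10 0x77→b29/s1 L1-HIT; vc=[13]
#11 0x76→b29/s1 L1-HIT; vc=[13]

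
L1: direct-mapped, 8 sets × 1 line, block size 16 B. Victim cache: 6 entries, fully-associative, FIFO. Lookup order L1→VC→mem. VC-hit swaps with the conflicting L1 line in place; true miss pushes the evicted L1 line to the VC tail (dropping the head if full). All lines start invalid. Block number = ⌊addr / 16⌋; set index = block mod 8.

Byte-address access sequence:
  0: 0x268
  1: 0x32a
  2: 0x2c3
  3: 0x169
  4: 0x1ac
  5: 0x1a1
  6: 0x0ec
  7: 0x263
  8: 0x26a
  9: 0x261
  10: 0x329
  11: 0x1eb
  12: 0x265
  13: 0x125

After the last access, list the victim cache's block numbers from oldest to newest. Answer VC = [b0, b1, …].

VC = [14, 26, 22, 30, 50]

0: 0x268 (blk 38, set 6) → MISS  vc=[]
1: 0x32a (blk 50, set 2) → MISS  vc=[]
2: 0x2c3 (blk 44, set 4) → MISS  vc=[]
3: 0x169 (blk 22, set 6) → MISS  vc=[38]
4: 0x1ac (blk 26, set 2) → MISS  vc=[38, 50]
5: 0x1a1 (blk 26, set 2) → L1-HIT  vc=[38, 50]
6: 0xec (blk 14, set 6) → MISS  vc=[38, 50, 22]
7: 0x263 (blk 38, set 6) → VC-HIT  vc=[14, 50, 22]
8: 0x26a (blk 38, set 6) → L1-HIT  vc=[14, 50, 22]
9: 0x261 (blk 38, set 6) → L1-HIT  vc=[14, 50, 22]
10: 0x329 (blk 50, set 2) → VC-HIT  vc=[14, 26, 22]
11: 0x1eb (blk 30, set 6) → MISS  vc=[14, 26, 22, 38]
12: 0x265 (blk 38, set 6) → VC-HIT  vc=[14, 26, 22, 30]
13: 0x125 (blk 18, set 2) → MISS  vc=[14, 26, 22, 30, 50]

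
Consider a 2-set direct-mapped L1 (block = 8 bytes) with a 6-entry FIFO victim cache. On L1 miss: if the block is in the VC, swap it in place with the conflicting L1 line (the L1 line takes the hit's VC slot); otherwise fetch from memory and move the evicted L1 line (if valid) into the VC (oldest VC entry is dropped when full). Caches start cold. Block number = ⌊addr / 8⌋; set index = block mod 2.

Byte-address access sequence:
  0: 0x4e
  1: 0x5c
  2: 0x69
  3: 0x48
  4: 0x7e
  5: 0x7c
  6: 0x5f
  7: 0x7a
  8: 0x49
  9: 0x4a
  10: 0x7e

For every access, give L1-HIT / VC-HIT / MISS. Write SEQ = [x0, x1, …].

SEQ = [MISS, MISS, MISS, VC-HIT, MISS, L1-HIT, VC-HIT, VC-HIT, VC-HIT, L1-HIT, VC-HIT]

0: 0x4e (blk 9, set 1) → MISS  vc=[]
1: 0x5c (blk 11, set 1) → MISS  vc=[9]
2: 0x69 (blk 13, set 1) → MISS  vc=[9, 11]
3: 0x48 (blk 9, set 1) → VC-HIT  vc=[13, 11]
4: 0x7e (blk 15, set 1) → MISS  vc=[13, 11, 9]
5: 0x7c (blk 15, set 1) → L1-HIT  vc=[13, 11, 9]
6: 0x5f (blk 11, set 1) → VC-HIT  vc=[13, 15, 9]
7: 0x7a (blk 15, set 1) → VC-HIT  vc=[13, 11, 9]
8: 0x49 (blk 9, set 1) → VC-HIT  vc=[13, 11, 15]
9: 0x4a (blk 9, set 1) → L1-HIT  vc=[13, 11, 15]
10: 0x7e (blk 15, set 1) → VC-HIT  vc=[13, 11, 9]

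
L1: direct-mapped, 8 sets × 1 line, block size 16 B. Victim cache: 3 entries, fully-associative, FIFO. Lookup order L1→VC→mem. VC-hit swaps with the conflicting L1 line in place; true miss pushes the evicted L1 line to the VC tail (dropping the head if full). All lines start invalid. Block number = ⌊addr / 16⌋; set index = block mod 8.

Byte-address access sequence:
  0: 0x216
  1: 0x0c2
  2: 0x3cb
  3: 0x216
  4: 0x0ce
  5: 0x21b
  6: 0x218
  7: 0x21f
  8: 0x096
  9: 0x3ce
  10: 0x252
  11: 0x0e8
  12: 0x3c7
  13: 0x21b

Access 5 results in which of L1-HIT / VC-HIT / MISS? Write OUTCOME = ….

#0 0x216→b33/s1 MISS; vc=[]
#1 0xc2→b12/s4 MISS; vc=[]
#2 0x3cb→b60/s4 MISS; vc=[12]
#3 0x216→b33/s1 L1-HIT; vc=[12]
#4 0xce→b12/s4 VC-HIT; vc=[60]
#5 0x21b→b33/s1 L1-HIT; vc=[60]
#6 0x218→b33/s1 L1-HIT; vc=[60]
#7 0x21f→b33/s1 L1-HIT; vc=[60]
#8 0x96→b9/s1 MISS; vc=[60,33]
#9 0x3ce→b60/s4 VC-HIT; vc=[12,33]
#10 0x252→b37/s5 MISS; vc=[12,33]
#11 0xe8→b14/s6 MISS; vc=[12,33]
#12 0x3c7→b60/s4 L1-HIT; vc=[12,33]
#13 0x21b→b33/s1 VC-HIT; vc=[12,9]

OUTCOME = L1-HIT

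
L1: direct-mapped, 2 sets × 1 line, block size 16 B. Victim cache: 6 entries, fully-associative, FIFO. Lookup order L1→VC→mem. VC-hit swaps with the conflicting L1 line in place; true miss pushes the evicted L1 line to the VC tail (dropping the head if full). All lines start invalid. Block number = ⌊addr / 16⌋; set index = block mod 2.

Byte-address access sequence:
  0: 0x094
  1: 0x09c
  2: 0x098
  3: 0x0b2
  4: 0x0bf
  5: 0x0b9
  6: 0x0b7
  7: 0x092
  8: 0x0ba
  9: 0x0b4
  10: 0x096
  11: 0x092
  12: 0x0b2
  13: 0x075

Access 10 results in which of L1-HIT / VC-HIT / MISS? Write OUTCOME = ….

  [0] addr=0x94 blk=9 s=1: MISS | VC []
  [1] addr=0x9c blk=9 s=1: L1-HIT | VC []
  [2] addr=0x98 blk=9 s=1: L1-HIT | VC []
  [3] addr=0xb2 blk=11 s=1: MISS | VC [9]
  [4] addr=0xbf blk=11 s=1: L1-HIT | VC [9]
  [5] addr=0xb9 blk=11 s=1: L1-HIT | VC [9]
  [6] addr=0xb7 blk=11 s=1: L1-HIT | VC [9]
  [7] addr=0x92 blk=9 s=1: VC-HIT | VC [11]
  [8] addr=0xba blk=11 s=1: VC-HIT | VC [9]
  [9] addr=0xb4 blk=11 s=1: L1-HIT | VC [9]
  [10] addr=0x96 blk=9 s=1: VC-HIT | VC [11]
  [11] addr=0x92 blk=9 s=1: L1-HIT | VC [11]
  [12] addr=0xb2 blk=11 s=1: VC-HIT | VC [9]
  [13] addr=0x75 blk=7 s=1: MISS | VC [9, 11]

OUTCOME = VC-HIT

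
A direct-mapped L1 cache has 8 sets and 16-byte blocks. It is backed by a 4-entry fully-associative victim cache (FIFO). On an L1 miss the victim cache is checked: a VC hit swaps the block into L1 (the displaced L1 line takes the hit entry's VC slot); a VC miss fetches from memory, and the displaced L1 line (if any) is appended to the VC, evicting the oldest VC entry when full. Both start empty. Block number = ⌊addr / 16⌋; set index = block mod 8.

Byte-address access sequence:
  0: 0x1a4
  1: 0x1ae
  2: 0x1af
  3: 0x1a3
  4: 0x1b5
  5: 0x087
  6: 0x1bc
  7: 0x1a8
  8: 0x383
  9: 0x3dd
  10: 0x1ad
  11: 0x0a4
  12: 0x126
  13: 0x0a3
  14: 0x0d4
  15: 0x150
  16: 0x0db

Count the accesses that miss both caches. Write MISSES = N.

#0 0x1a4→b26/s2 MISS; vc=[]
#1 0x1ae→b26/s2 L1-HIT; vc=[]
#2 0x1af→b26/s2 L1-HIT; vc=[]
#3 0x1a3→b26/s2 L1-HIT; vc=[]
#4 0x1b5→b27/s3 MISS; vc=[]
#5 0x87→b8/s0 MISS; vc=[]
#6 0x1bc→b27/s3 L1-HIT; vc=[]
#7 0x1a8→b26/s2 L1-HIT; vc=[]
#8 0x383→b56/s0 MISS; vc=[8]
#9 0x3dd→b61/s5 MISS; vc=[8]
#10 0x1ad→b26/s2 L1-HIT; vc=[8]
#11 0xa4→b10/s2 MISS; vc=[8,26]
#12 0x126→b18/s2 MISS; vc=[8,26,10]
#13 0xa3→b10/s2 VC-HIT; vc=[8,26,18]
#14 0xd4→b13/s5 MISS; vc=[8,26,18,61]
#15 0x150→b21/s5 MISS; vc=[26,18,61,13]
#16 0xdb→b13/s5 VC-HIT; vc=[26,18,61,21]

MISSES = 9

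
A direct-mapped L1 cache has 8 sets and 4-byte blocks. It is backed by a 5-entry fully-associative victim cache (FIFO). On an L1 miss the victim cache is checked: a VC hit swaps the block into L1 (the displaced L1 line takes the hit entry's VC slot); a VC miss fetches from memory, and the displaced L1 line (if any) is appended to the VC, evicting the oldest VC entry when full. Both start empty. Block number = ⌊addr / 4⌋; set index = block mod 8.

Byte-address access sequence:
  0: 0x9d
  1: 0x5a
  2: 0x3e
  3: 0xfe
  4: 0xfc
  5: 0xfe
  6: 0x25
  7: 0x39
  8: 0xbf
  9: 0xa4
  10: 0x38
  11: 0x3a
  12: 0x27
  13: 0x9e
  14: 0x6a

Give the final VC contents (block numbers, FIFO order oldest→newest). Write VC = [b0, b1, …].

#0 0x9d→b39/s7 MISS; vc=[]
#1 0x5a→b22/s6 MISS; vc=[]
#2 0x3e→b15/s7 MISS; vc=[39]
#3 0xfe→b63/s7 MISS; vc=[39,15]
#4 0xfc→b63/s7 L1-HIT; vc=[39,15]
#5 0xfe→b63/s7 L1-HIT; vc=[39,15]
#6 0x25→b9/s1 MISS; vc=[39,15]
#7 0x39→b14/s6 MISS; vc=[39,15,22]
#8 0xbf→b47/s7 MISS; vc=[39,15,22,63]
#9 0xa4→b41/s1 MISS; vc=[39,15,22,63,9]
#10 0x38→b14/s6 L1-HIT; vc=[39,15,22,63,9]
#11 0x3a→b14/s6 L1-HIT; vc=[39,15,22,63,9]
#12 0x27→b9/s1 VC-HIT; vc=[39,15,22,63,41]
#13 0x9e→b39/s7 VC-HIT; vc=[47,15,22,63,41]
#14 0x6a→b26/s2 MISS; vc=[47,15,22,63,41]

VC = [47, 15, 22, 63, 41]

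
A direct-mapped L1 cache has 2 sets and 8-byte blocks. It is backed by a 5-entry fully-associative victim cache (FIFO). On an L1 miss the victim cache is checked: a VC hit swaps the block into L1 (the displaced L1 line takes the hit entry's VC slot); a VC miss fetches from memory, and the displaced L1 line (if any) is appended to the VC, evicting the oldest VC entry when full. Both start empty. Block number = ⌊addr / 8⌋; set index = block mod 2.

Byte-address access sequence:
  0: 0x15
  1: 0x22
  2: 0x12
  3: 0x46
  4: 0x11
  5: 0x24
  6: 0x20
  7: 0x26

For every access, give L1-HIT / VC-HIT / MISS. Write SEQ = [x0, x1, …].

#0 0x15→b2/s0 MISS; vc=[]
#1 0x22→b4/s0 MISS; vc=[2]
#2 0x12→b2/s0 VC-HIT; vc=[4]
#3 0x46→b8/s0 MISS; vc=[4,2]
#4 0x11→b2/s0 VC-HIT; vc=[4,8]
#5 0x24→b4/s0 VC-HIT; vc=[2,8]
#6 0x20→b4/s0 L1-HIT; vc=[2,8]
#7 0x26→b4/s0 L1-HIT; vc=[2,8]

SEQ = [MISS, MISS, VC-HIT, MISS, VC-HIT, VC-HIT, L1-HIT, L1-HIT]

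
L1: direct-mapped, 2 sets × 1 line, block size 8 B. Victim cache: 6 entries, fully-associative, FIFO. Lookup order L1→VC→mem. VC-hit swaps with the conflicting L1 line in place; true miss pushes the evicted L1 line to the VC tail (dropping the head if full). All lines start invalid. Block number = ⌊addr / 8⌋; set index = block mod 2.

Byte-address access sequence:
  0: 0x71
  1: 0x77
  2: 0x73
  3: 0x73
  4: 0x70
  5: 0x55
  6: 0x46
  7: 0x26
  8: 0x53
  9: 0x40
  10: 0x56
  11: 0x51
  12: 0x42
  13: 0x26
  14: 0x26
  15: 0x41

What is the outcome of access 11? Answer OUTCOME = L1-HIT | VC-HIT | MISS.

0: 0x71 (blk 14, set 0) → MISS  vc=[]
1: 0x77 (blk 14, set 0) → L1-HIT  vc=[]
2: 0x73 (blk 14, set 0) → L1-HIT  vc=[]
3: 0x73 (blk 14, set 0) → L1-HIT  vc=[]
4: 0x70 (blk 14, set 0) → L1-HIT  vc=[]
5: 0x55 (blk 10, set 0) → MISS  vc=[14]
6: 0x46 (blk 8, set 0) → MISS  vc=[14, 10]
7: 0x26 (blk 4, set 0) → MISS  vc=[14, 10, 8]
8: 0x53 (blk 10, set 0) → VC-HIT  vc=[14, 4, 8]
9: 0x40 (blk 8, set 0) → VC-HIT  vc=[14, 4, 10]
10: 0x56 (blk 10, set 0) → VC-HIT  vc=[14, 4, 8]
11: 0x51 (blk 10, set 0) → L1-HIT  vc=[14, 4, 8]
12: 0x42 (blk 8, set 0) → VC-HIT  vc=[14, 4, 10]
13: 0x26 (blk 4, set 0) → VC-HIT  vc=[14, 8, 10]
14: 0x26 (blk 4, set 0) → L1-HIT  vc=[14, 8, 10]
15: 0x41 (blk 8, set 0) → VC-HIT  vc=[14, 4, 10]

OUTCOME = L1-HIT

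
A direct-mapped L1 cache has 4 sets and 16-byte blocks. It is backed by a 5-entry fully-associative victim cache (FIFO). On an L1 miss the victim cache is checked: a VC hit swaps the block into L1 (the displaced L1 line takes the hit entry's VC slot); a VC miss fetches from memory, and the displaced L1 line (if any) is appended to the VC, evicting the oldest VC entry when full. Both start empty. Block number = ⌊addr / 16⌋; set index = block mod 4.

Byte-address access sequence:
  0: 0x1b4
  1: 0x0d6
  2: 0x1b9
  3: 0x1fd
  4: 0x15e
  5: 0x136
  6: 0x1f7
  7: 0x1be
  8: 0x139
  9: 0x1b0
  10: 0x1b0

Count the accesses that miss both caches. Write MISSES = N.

MISSES = 5

#0 0x1b4→b27/s3 MISS; vc=[]
#1 0xd6→b13/s1 MISS; vc=[]
#2 0x1b9→b27/s3 L1-HIT; vc=[]
#3 0x1fd→b31/s3 MISS; vc=[27]
#4 0x15e→b21/s1 MISS; vc=[27,13]
#5 0x136→b19/s3 MISS; vc=[27,13,31]
#6 0x1f7→b31/s3 VC-HIT; vc=[27,13,19]
#7 0x1be→b27/s3 VC-HIT; vc=[31,13,19]
#8 0x139→b19/s3 VC-HIT; vc=[31,13,27]
#9 0x1b0→b27/s3 VC-HIT; vc=[31,13,19]
#10 0x1b0→b27/s3 L1-HIT; vc=[31,13,19]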